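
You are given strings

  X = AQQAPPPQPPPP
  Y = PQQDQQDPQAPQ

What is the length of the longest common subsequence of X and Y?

5

Taking Q (X #2, Y #6), then Q (X #3, Y #9), then A (X #4, Y #10), then P (X #7, Y #11), then Q (X #8, Y #12) gives a common subsequence of length 5, and the DP table's final entry dp[12][12] is also 5, so no common subsequence is longer.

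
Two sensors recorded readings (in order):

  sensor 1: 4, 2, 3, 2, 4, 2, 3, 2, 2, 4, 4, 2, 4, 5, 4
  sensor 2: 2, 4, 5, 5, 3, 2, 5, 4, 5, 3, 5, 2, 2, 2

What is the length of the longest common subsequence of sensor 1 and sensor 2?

Taking 4 (sensor 1 #1, sensor 2 #2) → 3 (sensor 1 #3, sensor 2 #5) → 2 (sensor 1 #4, sensor 2 #6) → 4 (sensor 1 #5, sensor 2 #8) → 3 (sensor 1 #7, sensor 2 #10) → 2 (sensor 1 #8, sensor 2 #12) → 2 (sensor 1 #9, sensor 2 #13) → 2 (sensor 1 #12, sensor 2 #14) gives a common subsequence of length 8. The LCS DP gives dp[15][14] = 8, so this is optimal.

8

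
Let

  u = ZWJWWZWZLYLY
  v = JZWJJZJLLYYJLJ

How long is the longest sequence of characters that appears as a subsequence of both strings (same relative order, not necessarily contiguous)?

Match Z at u[1]=v[2], W at u[2]=v[3], J at u[3]=v[5], Z at u[6]=v[6], L at u[9]=v[9], Y at u[10]=v[11], L at u[11]=v[13] — 7 characters in the same relative order in both. The LCS DP gives dp[12][14] = 7, so this is optimal.

7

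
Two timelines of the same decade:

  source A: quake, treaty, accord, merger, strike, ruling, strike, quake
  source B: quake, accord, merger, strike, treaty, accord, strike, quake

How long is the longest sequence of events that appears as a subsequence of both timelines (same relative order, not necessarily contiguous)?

Pick quake at source A[1]=source B[1] → accord at source A[3]=source B[2] → merger at source A[4]=source B[3] → strike at source A[5]=source B[4] → strike at source A[7]=source B[7] → quake at source A[8]=source B[8]; all 6 events appear in both, in order. The LCS DP gives dp[8][8] = 6, so this is optimal.

6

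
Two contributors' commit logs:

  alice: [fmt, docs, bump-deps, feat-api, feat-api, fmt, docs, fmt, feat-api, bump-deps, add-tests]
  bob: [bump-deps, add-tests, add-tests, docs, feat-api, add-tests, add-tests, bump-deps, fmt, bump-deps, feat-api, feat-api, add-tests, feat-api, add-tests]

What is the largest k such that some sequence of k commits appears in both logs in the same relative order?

6

One common subsequence of length 6: fmt at alice[1]=bob[9] → bump-deps at alice[3]=bob[10] → feat-api at alice[4]=bob[11] → feat-api at alice[5]=bob[12] → feat-api at alice[9]=bob[14] → add-tests at alice[11]=bob[15]. dp[11][15] = 6 confirms this is the maximum.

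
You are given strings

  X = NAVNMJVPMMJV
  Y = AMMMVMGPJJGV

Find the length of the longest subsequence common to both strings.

Match A (X #2, Y #1) → V (X #3, Y #5) → M (X #5, Y #6) → J (X #6, Y #9) → J (X #11, Y #10) → V (X #12, Y #12) — 6 characters in the same relative order in both. Since dp[12][12] = 6, nothing longer is possible.

6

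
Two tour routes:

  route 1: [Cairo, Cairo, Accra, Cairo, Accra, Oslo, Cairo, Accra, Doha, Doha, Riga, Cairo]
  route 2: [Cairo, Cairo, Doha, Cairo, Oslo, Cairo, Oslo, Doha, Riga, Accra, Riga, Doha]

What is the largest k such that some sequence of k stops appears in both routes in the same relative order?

7

Pick Cairo at route 1[1]=route 2[1]; then Cairo at route 1[2]=route 2[2]; then Cairo at route 1[4]=route 2[4]; then Oslo at route 1[6]=route 2[5]; then Cairo at route 1[7]=route 2[6]; then Accra at route 1[8]=route 2[10]; then Doha at route 1[10]=route 2[12]; all 7 stops appear in both, in order, and the DP table's final entry dp[12][12] is also 7, so no common subsequence is longer.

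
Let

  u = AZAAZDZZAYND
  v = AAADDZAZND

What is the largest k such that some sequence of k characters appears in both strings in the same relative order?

Let dp[i][j] be the LCS length of the first i characters of u and the first j characters of v. dp[i][j] = dp[i-1][j-1]+1 when the i-th and j-th characters match, else max(dp[i-1][j], dp[i][j-1]).
    ·  A  A  A  D  D  Z  A  Z  N  D
 ·  0  0  0  0  0  0  0  0  0  0  0
 A  0  1  1  1  1  1  1  1  1  1  1
 Z  0  1  1  1  1  1  2  2  2  2  2
 A  0  1  2  2  2  2  2  3  3  3  3
 A  0  1  2  3  3  3  3  3  3  3  3
 Z  0  1  2  3  3  3  4  4  4  4  4
 D  0  1  2  3  4  4  4  4  4  4  5
 Z  0  1  2  3  4  4  5  5  5  5  5
 Z  0  1  2  3  4  4  5  5  6  6  6
 A  0  1  2  3  4  4  5  6  6  6  6
 Y  0  1  2  3  4  4  5  6  6  6  6
 N  0  1  2  3  4  4  5  6  6  7  7
 D  0  1  2  3  4  5  5  6  6  7  8
dp[12][10] = 8. One LCS (by backtracking along matches): AAADZZND.

8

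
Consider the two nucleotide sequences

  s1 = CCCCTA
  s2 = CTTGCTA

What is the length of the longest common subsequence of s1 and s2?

One common subsequence of length 4: C at s1[1]=s2[1], then C at s1[4]=s2[5], then T at s1[5]=s2[6], then A at s1[6]=s2[7]. The LCS DP gives dp[6][7] = 4, so this is optimal.

4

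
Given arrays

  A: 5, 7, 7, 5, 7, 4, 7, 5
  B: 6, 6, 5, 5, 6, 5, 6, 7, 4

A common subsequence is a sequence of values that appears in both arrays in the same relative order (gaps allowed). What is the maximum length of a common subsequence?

Match 5 (A #1, B #4) → 5 (A #4, B #6) → 7 (A #5, B #8) → 4 (A #6, B #9) — 4 values in the same relative order in both, and the DP table's final entry dp[8][9] is also 4, so no common subsequence is longer.

4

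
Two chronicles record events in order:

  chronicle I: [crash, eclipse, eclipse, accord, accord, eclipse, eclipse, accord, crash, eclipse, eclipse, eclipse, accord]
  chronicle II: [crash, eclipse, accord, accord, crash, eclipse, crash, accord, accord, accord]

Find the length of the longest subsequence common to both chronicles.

7

Pick crash (chronicle I #1, chronicle II #1) → eclipse (chronicle I #3, chronicle II #2) → accord (chronicle I #4, chronicle II #3) → accord (chronicle I #5, chronicle II #4) → eclipse (chronicle I #6, chronicle II #6) → accord (chronicle I #8, chronicle II #9) → accord (chronicle I #13, chronicle II #10); all 7 events appear in both, in order. dp[13][10] = 7 confirms this is the maximum.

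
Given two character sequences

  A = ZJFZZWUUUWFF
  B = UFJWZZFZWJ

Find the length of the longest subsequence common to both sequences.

Let dp[i][j] be the LCS length of the first i characters of A and the first j characters of B. dp[i][j] = dp[i-1][j-1]+1 when the i-th and j-th characters match, else max(dp[i-1][j], dp[i][j-1]).
    ·  U  F  J  W  Z  Z  F  Z  W  J
 ·  0  0  0  0  0  0  0  0  0  0  0
 Z  0  0  0  0  0  1  1  1  1  1  1
 J  0  0  0  1  1  1  1  1  1  1  2
 F  0  0  1  1  1  1  1  2  2  2  2
 Z  0  0  1  1  1  2  2  2  3  3  3
 Z  0  0  1  1  1  2  3  3  3  3  3
 W  0  0  1  1  2  2  3  3  3  4  4
 U  0  1  1  1  2  2  3  3  3  4  4
 U  0  1  1  1  2  2  3  3  3  4  4
 U  0  1  1  1  2  2  3  3  3  4  4
 W  0  1  1  1  2  2  3  3  3  4  4
 F  0  1  2  2  2  2  3  4  4  4  4
 F  0  1  2  2  2  2  3  4  4  4  4
dp[12][10] = 4. One LCS (by backtracking along matches): ZFZW.

4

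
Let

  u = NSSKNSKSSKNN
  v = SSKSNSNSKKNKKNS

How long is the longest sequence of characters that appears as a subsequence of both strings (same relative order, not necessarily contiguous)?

Pick S at u[2]=v[1], S at u[3]=v[2], K at u[4]=v[3], N at u[5]=v[7], S at u[6]=v[8], K at u[7]=v[9], K at u[10]=v[10], N at u[11]=v[11], N at u[12]=v[14]; all 9 characters appear in both, in order. The LCS DP gives dp[12][15] = 9, so this is optimal.

9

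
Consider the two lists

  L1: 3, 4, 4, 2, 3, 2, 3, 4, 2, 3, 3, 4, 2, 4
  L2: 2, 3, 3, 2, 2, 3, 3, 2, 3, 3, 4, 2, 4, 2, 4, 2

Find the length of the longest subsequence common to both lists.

10

One common subsequence of length 10: 3 (L1 #1, L2 #3), then 2 (L1 #4, L2 #5), then 3 (L1 #5, L2 #7), then 2 (L1 #6, L2 #8), then 3 (L1 #7, L2 #10), then 4 (L1 #8, L2 #11), then 2 (L1 #9, L2 #12), then 4 (L1 #12, L2 #13), then 2 (L1 #13, L2 #14), then 4 (L1 #14, L2 #15), and the DP table's final entry dp[14][16] is also 10, so no common subsequence is longer.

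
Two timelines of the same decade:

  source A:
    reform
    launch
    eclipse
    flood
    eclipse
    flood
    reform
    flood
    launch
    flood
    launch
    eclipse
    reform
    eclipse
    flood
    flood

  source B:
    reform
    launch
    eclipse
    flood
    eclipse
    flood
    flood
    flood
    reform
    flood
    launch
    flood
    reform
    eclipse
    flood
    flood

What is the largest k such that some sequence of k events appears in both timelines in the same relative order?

Taking reform at source A[1]=source B[1] → launch at source A[2]=source B[2] → eclipse at source A[3]=source B[3] → flood at source A[4]=source B[4] → eclipse at source A[5]=source B[5] → flood at source A[6]=source B[8] → reform at source A[7]=source B[9] → flood at source A[8]=source B[10] → launch at source A[9]=source B[11] → flood at source A[10]=source B[12] → reform at source A[13]=source B[13] → eclipse at source A[14]=source B[14] → flood at source A[15]=source B[15] → flood at source A[16]=source B[16] gives a common subsequence of length 14, and the DP table's final entry dp[16][16] is also 14, so no common subsequence is longer.

14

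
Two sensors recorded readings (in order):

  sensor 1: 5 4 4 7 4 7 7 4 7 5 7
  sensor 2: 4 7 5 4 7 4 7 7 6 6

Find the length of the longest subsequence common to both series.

Let dp[i][j] be the LCS length of the first i values of sensor 1 and the first j values of sensor 2. dp[i][j] = dp[i-1][j-1]+1 when the i-th and j-th values match, else max(dp[i-1][j], dp[i][j-1]).
    ·  4  7  5  4  7  4  7  7  6  6
 ·  0  0  0  0  0  0  0  0  0  0  0
 5  0  0  0  1  1  1  1  1  1  1  1
 4  0  1  1  1  2  2  2  2  2  2  2
 4  0  1  1  1  2  2  3  3  3  3  3
 7  0  1  2  2  2  3  3  4  4  4  4
 4  0  1  2  2  3  3  4  4  4  4  4
 7  0  1  2  2  3  4  4  5  5  5  5
 7  0  1  2  2  3  4  4  5  6  6  6
 4  0  1  2  2  3  4  5  5  6  6  6
 7  0  1  2  2  3  4  5  6  6  6  6
 5  0  1  2  3  3  4  5  6  6  6  6
 7  0  1  2  3  3  4  5  6  7  7  7
dp[11][10] = 7. One LCS (by backtracking along matches): 4, 7, 4, 7, 4, 7, 7.

7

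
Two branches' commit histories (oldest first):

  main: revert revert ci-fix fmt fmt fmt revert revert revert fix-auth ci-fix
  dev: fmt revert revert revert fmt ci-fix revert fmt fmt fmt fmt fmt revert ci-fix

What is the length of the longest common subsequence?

Taking revert [1,3]; then revert [2,4]; then ci-fix [3,6]; then fmt [4,10]; then fmt [5,11]; then fmt [6,12]; then revert [9,13]; then ci-fix [11,14] gives a common subsequence of length 8. dp[11][14] = 8 confirms this is the maximum.

8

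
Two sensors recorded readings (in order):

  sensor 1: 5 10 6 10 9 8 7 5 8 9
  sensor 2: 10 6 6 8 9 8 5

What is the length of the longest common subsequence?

5

Let dp[i][j] be the LCS length of the first i values of sensor 1 and the first j values of sensor 2. dp[i][j] = dp[i-1][j-1]+1 when the i-th and j-th values match, else max(dp[i-1][j], dp[i][j-1]).
    · 10  6  6  8  9  8  5
 ·  0  0  0  0  0  0  0  0
 5  0  0  0  0  0  0  0  1
10  0  1  1  1  1  1  1  1
 6  0  1  2  2  2  2  2  2
10  0  1  2  2  2  2  2  2
 9  0  1  2  2  2  3  3  3
 8  0  1  2  2  3  3  4  4
 7  0  1  2  2  3  3  4  4
 5  0  1  2  2  3  3  4  5
 8  0  1  2  2  3  3  4  5
 9  0  1  2  2  3  4  4  5
dp[10][7] = 5. One LCS (by backtracking along matches): 10, 6, 9, 8, 5.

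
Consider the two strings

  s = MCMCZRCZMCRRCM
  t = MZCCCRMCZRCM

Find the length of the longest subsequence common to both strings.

Pick M (s #1, t #1), C (s #2, t #4), C (s #4, t #5), R (s #6, t #6), C (s #7, t #8), Z (s #8, t #9), R (s #12, t #10), C (s #13, t #11), M (s #14, t #12); all 9 characters appear in both, in order. Since dp[14][12] = 9, nothing longer is possible.

9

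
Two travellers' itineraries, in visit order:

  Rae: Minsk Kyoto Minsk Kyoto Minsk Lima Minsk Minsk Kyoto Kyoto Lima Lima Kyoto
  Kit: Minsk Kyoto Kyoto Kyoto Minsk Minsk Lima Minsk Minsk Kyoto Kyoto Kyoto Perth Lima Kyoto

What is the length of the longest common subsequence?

Pick Minsk at Rae[1]=Kit[1], Kyoto at Rae[2]=Kit[4], Minsk at Rae[3]=Kit[5], Minsk at Rae[5]=Kit[6], Lima at Rae[6]=Kit[7], Minsk at Rae[7]=Kit[8], Minsk at Rae[8]=Kit[9], Kyoto at Rae[9]=Kit[11], Kyoto at Rae[10]=Kit[12], Lima at Rae[12]=Kit[14], Kyoto at Rae[13]=Kit[15]; all 11 stops appear in both, in order. dp[13][15] = 11 confirms this is the maximum.

11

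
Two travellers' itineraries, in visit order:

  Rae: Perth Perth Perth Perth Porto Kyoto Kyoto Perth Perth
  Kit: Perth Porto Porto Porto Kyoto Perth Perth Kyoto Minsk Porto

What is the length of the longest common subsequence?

Match Perth (Rae #1, Kit #1) → Porto (Rae #5, Kit #4) → Kyoto (Rae #7, Kit #5) → Perth (Rae #8, Kit #6) → Perth (Rae #9, Kit #7) — 5 stops in the same relative order in both, and the DP table's final entry dp[9][10] is also 5, so no common subsequence is longer.

5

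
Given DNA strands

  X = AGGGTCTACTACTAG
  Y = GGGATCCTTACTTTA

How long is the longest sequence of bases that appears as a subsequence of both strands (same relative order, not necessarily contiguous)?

11

One common subsequence of length 11: G [2,1] → G [3,2] → G [4,3] → T [5,5] → C [6,7] → T [7,9] → A [8,10] → C [9,11] → T [10,13] → T [13,14] → A [14,15]. Since dp[15][15] = 11, nothing longer is possible.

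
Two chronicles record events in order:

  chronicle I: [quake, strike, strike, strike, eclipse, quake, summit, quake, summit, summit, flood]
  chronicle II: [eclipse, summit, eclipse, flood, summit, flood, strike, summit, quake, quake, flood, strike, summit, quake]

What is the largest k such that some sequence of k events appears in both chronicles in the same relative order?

Pick eclipse [5,1], then summit [7,2], then summit [9,5], then summit [10,8], then flood [11,11]; all 5 events appear in both, in order. dp[11][14] = 5 confirms this is the maximum.

5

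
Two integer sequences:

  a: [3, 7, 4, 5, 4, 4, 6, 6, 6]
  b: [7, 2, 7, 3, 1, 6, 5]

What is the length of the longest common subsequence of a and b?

2

Taking 3 at a[1]=b[4] → 5 at a[4]=b[7] gives a common subsequence of length 2, and the DP table's final entry dp[9][7] is also 2, so no common subsequence is longer.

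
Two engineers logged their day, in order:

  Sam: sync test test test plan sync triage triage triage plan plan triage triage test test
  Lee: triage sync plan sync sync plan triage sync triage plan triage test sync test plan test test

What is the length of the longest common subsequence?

One common subsequence of length 9: sync [1,2] → plan [5,3] → sync [6,5] → triage [7,7] → triage [8,9] → triage [9,11] → plan [11,15] → test [14,16] → test [15,17]. Since dp[15][17] = 9, nothing longer is possible.

9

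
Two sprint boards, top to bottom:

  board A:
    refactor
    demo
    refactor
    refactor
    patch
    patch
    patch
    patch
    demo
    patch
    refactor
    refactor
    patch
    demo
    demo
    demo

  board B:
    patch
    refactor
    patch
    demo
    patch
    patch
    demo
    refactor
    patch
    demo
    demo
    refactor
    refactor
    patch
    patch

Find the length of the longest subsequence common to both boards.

Match refactor at board A[1]=board B[2], then demo at board A[2]=board B[4], then patch at board A[5]=board B[5], then patch at board A[6]=board B[6], then patch at board A[7]=board B[9], then demo at board A[9]=board B[11], then refactor at board A[11]=board B[12], then refactor at board A[12]=board B[13], then patch at board A[13]=board B[15] — 9 tasks in the same relative order in both. Since dp[16][15] = 9, nothing longer is possible.

9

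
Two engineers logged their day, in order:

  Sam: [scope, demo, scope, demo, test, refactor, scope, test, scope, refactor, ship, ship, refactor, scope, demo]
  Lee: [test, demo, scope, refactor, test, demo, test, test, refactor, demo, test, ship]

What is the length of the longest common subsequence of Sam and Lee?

7

Taking demo [2,2]; then scope [3,3]; then demo [4,6]; then test [5,8]; then refactor [6,9]; then test [8,11]; then ship [12,12] gives a common subsequence of length 7. dp[15][12] = 7 confirms this is the maximum.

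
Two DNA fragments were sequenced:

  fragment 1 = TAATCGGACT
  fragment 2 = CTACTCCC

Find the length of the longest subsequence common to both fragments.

Let dp[i][j] be the LCS length of the first i bases of fragment 1 and the first j bases of fragment 2. dp[i][j] = dp[i-1][j-1]+1 when the i-th and j-th bases match, else max(dp[i-1][j], dp[i][j-1]).
    ·  C  T  A  C  T  C  C  C
 ·  0  0  0  0  0  0  0  0  0
 T  0  0  1  1  1  1  1  1  1
 A  0  0  1  2  2  2  2  2  2
 A  0  0  1  2  2  2  2  2  2
 T  0  0  1  2  2  3  3  3  3
 C  0  1  1  2  3  3  4  4  4
 G  0  1  1  2  3  3  4  4  4
 G  0  1  1  2  3  3  4  4  4
 A  0  1  1  2  3  3  4  4  4
 C  0  1  1  2  3  3  4  5  5
 T  0  1  2  2  3  4  4  5  5
dp[10][8] = 5. One LCS (by backtracking along matches): TATCC.

5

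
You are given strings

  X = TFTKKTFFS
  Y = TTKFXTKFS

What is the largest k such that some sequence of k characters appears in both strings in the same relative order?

6

Let dp[i][j] be the LCS length of the first i characters of X and the first j characters of Y. dp[i][j] = dp[i-1][j-1]+1 when the i-th and j-th characters match, else max(dp[i-1][j], dp[i][j-1]).
    ·  T  T  K  F  X  T  K  F  S
 ·  0  0  0  0  0  0  0  0  0  0
 T  0  1  1  1  1  1  1  1  1  1
 F  0  1  1  1  2  2  2  2  2  2
 T  0  1  2  2  2  2  3  3  3  3
 K  0  1  2  3  3  3  3  4  4  4
 K  0  1  2  3  3  3  3  4  4  4
 T  0  1  2  3  3  3  4  4  4  4
 F  0  1  2  3  4  4  4  4  5  5
 F  0  1  2  3  4  4  4  4  5  5
 S  0  1  2  3  4  4  4  4  5  6
dp[9][9] = 6. One LCS (by backtracking along matches): TFTKFS.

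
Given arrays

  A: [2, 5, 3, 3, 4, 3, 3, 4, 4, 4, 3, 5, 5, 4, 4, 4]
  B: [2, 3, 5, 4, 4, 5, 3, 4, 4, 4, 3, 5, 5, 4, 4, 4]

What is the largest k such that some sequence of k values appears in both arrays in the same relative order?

Pick 2 at A[1]=B[1], 5 at A[2]=B[3], 4 at A[5]=B[5], 3 at A[7]=B[7], 4 at A[8]=B[8], 4 at A[9]=B[9], 4 at A[10]=B[10], 3 at A[11]=B[11], 5 at A[12]=B[12], 5 at A[13]=B[13], 4 at A[14]=B[14], 4 at A[15]=B[15], 4 at A[16]=B[16]; all 13 values appear in both, in order. The LCS DP gives dp[16][16] = 13, so this is optimal.

13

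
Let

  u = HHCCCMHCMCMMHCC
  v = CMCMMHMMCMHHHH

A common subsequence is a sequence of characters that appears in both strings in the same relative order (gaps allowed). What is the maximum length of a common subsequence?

8

Pick C [3,1] → C [4,3] → M [6,5] → H [7,6] → M [9,8] → C [10,9] → M [11,10] → H [13,14]; all 8 characters appear in both, in order. dp[15][14] = 8 confirms this is the maximum.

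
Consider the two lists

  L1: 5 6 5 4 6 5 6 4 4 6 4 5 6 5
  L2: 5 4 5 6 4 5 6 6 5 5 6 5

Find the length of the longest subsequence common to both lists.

9

One common subsequence of length 9: 5 at L1[1]=L2[3], then 6 at L1[2]=L2[4], then 4 at L1[4]=L2[5], then 5 at L1[6]=L2[6], then 6 at L1[7]=L2[7], then 6 at L1[10]=L2[8], then 5 at L1[12]=L2[10], then 6 at L1[13]=L2[11], then 5 at L1[14]=L2[12], and the DP table's final entry dp[14][12] is also 9, so no common subsequence is longer.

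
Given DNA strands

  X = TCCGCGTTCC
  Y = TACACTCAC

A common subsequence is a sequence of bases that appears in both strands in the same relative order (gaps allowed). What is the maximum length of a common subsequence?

Pick T (X #1, Y #1), then C (X #2, Y #3), then C (X #5, Y #5), then T (X #8, Y #6), then C (X #9, Y #7), then C (X #10, Y #9); all 6 bases appear in both, in order. Since dp[10][9] = 6, nothing longer is possible.

6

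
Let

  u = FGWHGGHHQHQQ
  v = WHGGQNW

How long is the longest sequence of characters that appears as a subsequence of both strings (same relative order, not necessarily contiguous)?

Let dp[i][j] be the LCS length of the first i characters of u and the first j characters of v. dp[i][j] = dp[i-1][j-1]+1 when the i-th and j-th characters match, else max(dp[i-1][j], dp[i][j-1]).
    ·  W  H  G  G  Q  N  W
 ·  0  0  0  0  0  0  0  0
 F  0  0  0  0  0  0  0  0
 G  0  0  0  1  1  1  1  1
 W  0  1  1  1  1  1  1  2
 H  0  1  2  2  2  2  2  2
 G  0  1  2  3  3  3  3  3
 G  0  1  2  3  4  4  4  4
 H  0  1  2  3  4  4  4  4
 H  0  1  2  3  4  4  4  4
 Q  0  1  2  3  4  5  5  5
 H  0  1  2  3  4  5  5  5
 Q  0  1  2  3  4  5  5  5
 Q  0  1  2  3  4  5  5  5
dp[12][7] = 5. One LCS (by backtracking along matches): WHGGQ.

5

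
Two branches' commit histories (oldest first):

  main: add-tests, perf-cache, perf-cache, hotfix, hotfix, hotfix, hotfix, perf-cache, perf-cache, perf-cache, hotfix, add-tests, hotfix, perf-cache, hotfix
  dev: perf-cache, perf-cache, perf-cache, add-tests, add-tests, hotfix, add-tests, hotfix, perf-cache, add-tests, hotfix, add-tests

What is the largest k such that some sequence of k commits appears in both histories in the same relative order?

Taking perf-cache (main #2, dev #1), then perf-cache (main #3, dev #2), then perf-cache (main #8, dev #3), then hotfix (main #11, dev #6), then add-tests (main #12, dev #7), then hotfix (main #13, dev #8), then perf-cache (main #14, dev #9), then hotfix (main #15, dev #11) gives a common subsequence of length 8. Since dp[15][12] = 8, nothing longer is possible.

8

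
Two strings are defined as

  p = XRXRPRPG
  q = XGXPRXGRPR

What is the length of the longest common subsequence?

One common subsequence of length 6: X (p #1, q #3) → R (p #2, q #5) → X (p #3, q #6) → R (p #4, q #8) → P (p #5, q #9) → R (p #6, q #10). dp[8][10] = 6 confirms this is the maximum.

6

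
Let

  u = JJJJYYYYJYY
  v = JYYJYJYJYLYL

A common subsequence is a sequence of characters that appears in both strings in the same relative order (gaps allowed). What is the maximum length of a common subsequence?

Pick J at u[4]=v[1] → Y at u[5]=v[2] → Y at u[6]=v[3] → Y at u[7]=v[5] → Y at u[8]=v[7] → J at u[9]=v[8] → Y at u[10]=v[9] → Y at u[11]=v[11]; all 8 characters appear in both, in order. The LCS DP gives dp[11][12] = 8, so this is optimal.

8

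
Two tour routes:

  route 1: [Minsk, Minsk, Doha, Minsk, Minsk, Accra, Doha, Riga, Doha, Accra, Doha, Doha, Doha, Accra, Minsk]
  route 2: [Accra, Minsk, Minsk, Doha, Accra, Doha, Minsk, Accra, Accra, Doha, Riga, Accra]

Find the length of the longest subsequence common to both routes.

8

Match Minsk (route 1 #1, route 2 #2) → Minsk (route 1 #2, route 2 #3) → Doha (route 1 #3, route 2 #6) → Minsk (route 1 #4, route 2 #7) → Accra (route 1 #6, route 2 #9) → Doha (route 1 #7, route 2 #10) → Riga (route 1 #8, route 2 #11) → Accra (route 1 #14, route 2 #12) — 8 stops in the same relative order in both. Since dp[15][12] = 8, nothing longer is possible.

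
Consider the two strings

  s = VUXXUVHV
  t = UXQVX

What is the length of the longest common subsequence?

3

Let dp[i][j] be the LCS length of the first i characters of s and the first j characters of t. dp[i][j] = dp[i-1][j-1]+1 when the i-th and j-th characters match, else max(dp[i-1][j], dp[i][j-1]).
    ·  U  X  Q  V  X
 ·  0  0  0  0  0  0
 V  0  0  0  0  1  1
 U  0  1  1  1  1  1
 X  0  1  2  2  2  2
 X  0  1  2  2  2  3
 U  0  1  2  2  2  3
 V  0  1  2  2  3  3
 H  0  1  2  2  3  3
 V  0  1  2  2  3  3
dp[8][5] = 3. One LCS (by backtracking along matches): UXX.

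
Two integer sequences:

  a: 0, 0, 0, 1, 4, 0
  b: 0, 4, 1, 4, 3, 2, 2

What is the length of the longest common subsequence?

Match 0 at a[1]=b[1] → 1 at a[4]=b[3] → 4 at a[5]=b[4] — 3 values in the same relative order in both. dp[6][7] = 3 confirms this is the maximum.

3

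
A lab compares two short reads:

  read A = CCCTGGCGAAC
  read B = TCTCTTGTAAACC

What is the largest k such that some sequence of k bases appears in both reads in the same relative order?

Let dp[i][j] be the LCS length of the first i bases of read A and the first j bases of read B. dp[i][j] = dp[i-1][j-1]+1 when the i-th and j-th bases match, else max(dp[i-1][j], dp[i][j-1]).
    ·  T  C  T  C  T  T  G  T  A  A  A  C  C
 ·  0  0  0  0  0  0  0  0  0  0  0  0  0  0
 C  0  0  1  1  1  1  1  1  1  1  1  1  1  1
 C  0  0  1  1  2  2  2  2  2  2  2  2  2  2
 C  0  0  1  1  2  2  2  2  2  2  2  2  3  3
 T  0  1  1  2  2  3  3  3  3  3  3  3  3  3
 G  0  1  1  2  2  3  3  4  4  4  4  4  4  4
 G  0  1  1  2  2  3  3  4  4  4  4  4  4  4
 C  0  1  2  2  3  3  3  4  4  4  4  4  5  5
 G  0  1  2  2  3  3  3  4  4  4  4  4  5  5
 A  0  1  2  2  3  3  3  4  4  5  5  5  5  5
 A  0  1  2  2  3  3  3  4  4  5  6  6  6  6
 C  0  1  2  2  3  3  3  4  4  5  6  6  7  7
dp[11][13] = 7. One LCS (by backtracking along matches): CCTGAAC.

7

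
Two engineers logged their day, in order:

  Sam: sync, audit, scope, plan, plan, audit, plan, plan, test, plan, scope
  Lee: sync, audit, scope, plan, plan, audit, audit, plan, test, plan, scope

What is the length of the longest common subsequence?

Pick sync at Sam[1]=Lee[1] → audit at Sam[2]=Lee[2] → scope at Sam[3]=Lee[3] → plan at Sam[4]=Lee[4] → plan at Sam[5]=Lee[5] → audit at Sam[6]=Lee[7] → plan at Sam[8]=Lee[8] → test at Sam[9]=Lee[9] → plan at Sam[10]=Lee[10] → scope at Sam[11]=Lee[11]; all 10 tasks appear in both, in order. The LCS DP gives dp[11][11] = 10, so this is optimal.

10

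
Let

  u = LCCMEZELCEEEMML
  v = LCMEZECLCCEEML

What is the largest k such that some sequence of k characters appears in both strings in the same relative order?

12

Taking L [1,1], C [3,2], M [4,3], E [5,4], Z [6,5], E [7,6], L [8,8], C [9,10], E [11,11], E [12,12], M [14,13], L [15,14] gives a common subsequence of length 12. Since dp[15][14] = 12, nothing longer is possible.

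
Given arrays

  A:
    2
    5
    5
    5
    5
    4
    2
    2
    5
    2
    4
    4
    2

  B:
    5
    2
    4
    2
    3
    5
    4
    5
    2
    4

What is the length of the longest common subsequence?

Pick 2 [1,4], 5 [5,6], 4 [6,7], 5 [9,8], 2 [10,9], 4 [12,10]; all 6 values appear in both, in order, and the DP table's final entry dp[13][10] is also 6, so no common subsequence is longer.

6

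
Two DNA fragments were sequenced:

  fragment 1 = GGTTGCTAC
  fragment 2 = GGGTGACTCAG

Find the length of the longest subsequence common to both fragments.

One common subsequence of length 7: G (fragment 1 #1, fragment 2 #2) → G (fragment 1 #2, fragment 2 #3) → T (fragment 1 #4, fragment 2 #4) → G (fragment 1 #5, fragment 2 #5) → C (fragment 1 #6, fragment 2 #7) → T (fragment 1 #7, fragment 2 #8) → A (fragment 1 #8, fragment 2 #10), and the DP table's final entry dp[9][11] is also 7, so no common subsequence is longer.

7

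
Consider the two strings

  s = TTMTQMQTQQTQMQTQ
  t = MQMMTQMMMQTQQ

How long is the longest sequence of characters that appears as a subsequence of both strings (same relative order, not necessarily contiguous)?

9

One common subsequence of length 9: M at s[3]=t[1], then Q at s[5]=t[2], then M at s[6]=t[4], then T at s[8]=t[5], then Q at s[9]=t[6], then Q at s[10]=t[10], then T at s[11]=t[11], then Q at s[14]=t[12], then Q at s[16]=t[13]. The LCS DP gives dp[16][13] = 9, so this is optimal.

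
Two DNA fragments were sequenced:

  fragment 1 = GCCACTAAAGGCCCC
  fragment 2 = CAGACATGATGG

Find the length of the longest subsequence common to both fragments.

7

Match G [1,3], then C [3,5], then A [4,6], then T [6,7], then A [7,9], then G [10,11], then G [11,12] — 7 bases in the same relative order in both. Since dp[15][12] = 7, nothing longer is possible.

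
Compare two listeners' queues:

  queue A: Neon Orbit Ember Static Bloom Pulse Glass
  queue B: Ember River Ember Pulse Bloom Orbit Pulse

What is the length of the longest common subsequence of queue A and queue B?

3

One common subsequence of length 3: Ember at queue A[3]=queue B[3], Bloom at queue A[5]=queue B[5], Pulse at queue A[6]=queue B[7]. Since dp[7][7] = 3, nothing longer is possible.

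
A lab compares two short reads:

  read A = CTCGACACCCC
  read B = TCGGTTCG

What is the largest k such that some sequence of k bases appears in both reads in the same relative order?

4

Match C [1,2], T [2,6], C [3,7], G [4,8] — 4 bases in the same relative order in both. Since dp[11][8] = 4, nothing longer is possible.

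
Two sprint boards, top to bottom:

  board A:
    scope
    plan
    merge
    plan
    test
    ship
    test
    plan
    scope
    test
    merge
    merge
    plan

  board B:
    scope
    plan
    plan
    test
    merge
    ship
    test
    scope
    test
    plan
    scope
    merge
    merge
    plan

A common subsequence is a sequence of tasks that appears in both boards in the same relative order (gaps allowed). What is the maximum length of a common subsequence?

11

One common subsequence of length 11: scope (board A #1, board B #1), then plan (board A #2, board B #2), then plan (board A #4, board B #3), then test (board A #5, board B #4), then ship (board A #6, board B #6), then test (board A #7, board B #9), then plan (board A #8, board B #10), then scope (board A #9, board B #11), then merge (board A #11, board B #12), then merge (board A #12, board B #13), then plan (board A #13, board B #14). Since dp[13][14] = 11, nothing longer is possible.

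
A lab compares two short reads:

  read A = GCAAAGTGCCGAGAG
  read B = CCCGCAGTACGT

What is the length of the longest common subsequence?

8

Taking C at read A[2]=read B[1] → C at read A[9]=read B[2] → C at read A[10]=read B[3] → G at read A[11]=read B[4] → A at read A[12]=read B[6] → G at read A[13]=read B[7] → A at read A[14]=read B[9] → G at read A[15]=read B[11] gives a common subsequence of length 8. The LCS DP gives dp[15][12] = 8, so this is optimal.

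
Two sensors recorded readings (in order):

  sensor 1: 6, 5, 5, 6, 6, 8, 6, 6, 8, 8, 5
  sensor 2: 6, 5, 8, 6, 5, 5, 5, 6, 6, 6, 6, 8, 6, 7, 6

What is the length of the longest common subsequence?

8

One common subsequence of length 8: 6 (sensor 1 #1, sensor 2 #4), 5 (sensor 1 #2, sensor 2 #6), 5 (sensor 1 #3, sensor 2 #7), 6 (sensor 1 #4, sensor 2 #10), 6 (sensor 1 #5, sensor 2 #11), 8 (sensor 1 #6, sensor 2 #12), 6 (sensor 1 #7, sensor 2 #13), 6 (sensor 1 #8, sensor 2 #15), and the DP table's final entry dp[11][15] is also 8, so no common subsequence is longer.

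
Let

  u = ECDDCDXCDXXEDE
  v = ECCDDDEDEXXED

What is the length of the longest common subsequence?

10

One common subsequence of length 10: E [1,1], C [2,3], D [3,4], D [4,5], D [6,6], D [9,8], X [10,10], X [11,11], E [12,12], D [13,13]. Since dp[14][13] = 10, nothing longer is possible.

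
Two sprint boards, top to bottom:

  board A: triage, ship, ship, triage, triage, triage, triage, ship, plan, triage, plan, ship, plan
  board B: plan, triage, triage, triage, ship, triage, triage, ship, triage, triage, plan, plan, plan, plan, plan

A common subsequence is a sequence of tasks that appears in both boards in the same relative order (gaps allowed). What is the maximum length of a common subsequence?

9

Match triage [1,4], then ship [3,5], then triage [4,6], then triage [5,7], then triage [6,9], then triage [7,10], then plan [9,13], then plan [11,14], then plan [13,15] — 9 tasks in the same relative order in both. dp[13][15] = 9 confirms this is the maximum.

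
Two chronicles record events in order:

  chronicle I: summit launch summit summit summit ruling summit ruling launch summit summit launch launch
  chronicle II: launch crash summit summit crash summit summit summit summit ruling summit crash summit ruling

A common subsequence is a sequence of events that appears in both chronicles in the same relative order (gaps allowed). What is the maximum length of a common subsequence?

Match summit (chronicle I #1, chronicle II #4) → summit (chronicle I #3, chronicle II #6) → summit (chronicle I #4, chronicle II #7) → summit (chronicle I #5, chronicle II #8) → summit (chronicle I #7, chronicle II #9) → ruling (chronicle I #8, chronicle II #10) → summit (chronicle I #10, chronicle II #11) → summit (chronicle I #11, chronicle II #13) — 8 events in the same relative order in both. dp[13][14] = 8 confirms this is the maximum.

8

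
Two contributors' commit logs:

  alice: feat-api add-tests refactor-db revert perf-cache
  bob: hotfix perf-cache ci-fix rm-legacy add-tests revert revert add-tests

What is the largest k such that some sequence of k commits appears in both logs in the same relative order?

2

Pick add-tests at alice[2]=bob[5], then revert at alice[4]=bob[7]; all 2 commits appear in both, in order. The LCS DP gives dp[5][8] = 2, so this is optimal.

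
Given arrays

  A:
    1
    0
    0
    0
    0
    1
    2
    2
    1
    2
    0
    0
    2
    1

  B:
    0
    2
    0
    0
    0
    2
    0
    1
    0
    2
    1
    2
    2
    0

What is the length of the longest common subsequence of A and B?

9

Taking 0 (A #2, B #3) → 0 (A #3, B #4) → 0 (A #4, B #5) → 0 (A #5, B #7) → 1 (A #6, B #8) → 2 (A #7, B #10) → 2 (A #8, B #12) → 2 (A #10, B #13) → 0 (A #12, B #14) gives a common subsequence of length 9. Since dp[14][14] = 9, nothing longer is possible.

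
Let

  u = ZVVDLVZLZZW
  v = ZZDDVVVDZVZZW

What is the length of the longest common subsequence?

Let dp[i][j] be the LCS length of the first i characters of u and the first j characters of v. dp[i][j] = dp[i-1][j-1]+1 when the i-th and j-th characters match, else max(dp[i-1][j], dp[i][j-1]).
    ·  Z  Z  D  D  V  V  V  D  Z  V  Z  Z  W
 ·  0  0  0  0  0  0  0  0  0  0  0  0  0  0
 Z  0  1  1  1  1  1  1  1  1  1  1  1  1  1
 V  0  1  1  1  1  2  2  2  2  2  2  2  2  2
 V  0  1  1  1  1  2  3  3  3  3  3  3  3  3
 D  0  1  1  2  2  2  3  3  4  4  4  4  4  4
 L  0  1  1  2  2  2  3  3  4  4  4  4  4  4
 V  0  1  1  2  2  3  3  4  4  4  5  5  5  5
 Z  0  1  2  2  2  3  3  4  4  5  5  6  6  6
 L  0  1  2  2  2  3  3  4  4  5  5  6  6  6
 Z  0  1  2  2  2  3  3  4  4  5  5  6  7  7
 Z  0  1  2  2  2  3  3  4  4  5  5  6  7  7
 W  0  1  2  2  2  3  3  4  4  5  5  6  7  8
dp[11][13] = 8. One LCS (by backtracking along matches): ZVVDVZZW.

8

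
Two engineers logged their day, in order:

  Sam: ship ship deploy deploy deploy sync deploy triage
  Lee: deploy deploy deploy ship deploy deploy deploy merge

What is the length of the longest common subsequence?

Pick ship at Sam[2]=Lee[4] → deploy at Sam[3]=Lee[5] → deploy at Sam[4]=Lee[6] → deploy at Sam[5]=Lee[7]; all 4 tasks appear in both, in order. dp[8][8] = 4 confirms this is the maximum.

4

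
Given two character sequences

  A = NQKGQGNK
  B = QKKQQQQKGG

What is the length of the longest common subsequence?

4

One common subsequence of length 4: Q at A[2]=B[7], then K at A[3]=B[8], then G at A[4]=B[9], then G at A[6]=B[10], and the DP table's final entry dp[8][10] is also 4, so no common subsequence is longer.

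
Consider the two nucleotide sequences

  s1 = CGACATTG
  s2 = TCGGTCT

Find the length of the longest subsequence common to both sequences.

Let dp[i][j] be the LCS length of the first i bases of s1 and the first j bases of s2. dp[i][j] = dp[i-1][j-1]+1 when the i-th and j-th bases match, else max(dp[i-1][j], dp[i][j-1]).
    ·  T  C  G  G  T  C  T
 ·  0  0  0  0  0  0  0  0
 C  0  0  1  1  1  1  1  1
 G  0  0  1  2  2  2  2  2
 A  0  0  1  2  2  2  2  2
 C  0  0  1  2  2  2  3  3
 A  0  0  1  2  2  2  3  3
 T  0  1  1  2  2  3  3  4
 T  0  1  1  2  2  3  3  4
 G  0  1  1  2  3  3  3  4
dp[8][7] = 4. One LCS (by backtracking along matches): CGCT.

4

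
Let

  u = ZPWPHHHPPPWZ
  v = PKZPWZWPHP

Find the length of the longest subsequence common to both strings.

6

Let dp[i][j] be the LCS length of the first i characters of u and the first j characters of v. dp[i][j] = dp[i-1][j-1]+1 when the i-th and j-th characters match, else max(dp[i-1][j], dp[i][j-1]).
    ·  P  K  Z  P  W  Z  W  P  H  P
 ·  0  0  0  0  0  0  0  0  0  0  0
 Z  0  0  0  1  1  1  1  1  1  1  1
 P  0  1  1  1  2  2  2  2  2  2  2
 W  0  1  1  1  2  3  3  3  3  3  3
 P  0  1  1  1  2  3  3  3  4  4  4
 H  0  1  1  1  2  3  3  3  4  5  5
 H  0  1  1  1  2  3  3  3  4  5  5
 H  0  1  1  1  2  3  3  3  4  5  5
 P  0  1  1  1  2  3  3  3  4  5  6
 P  0  1  1  1  2  3  3  3  4  5  6
 P  0  1  1  1  2  3  3  3  4  5  6
 W  0  1  1  1  2  3  3  4  4  5  6
 Z  0  1  1  2  2  3  4  4  4  5  6
dp[12][10] = 6. One LCS (by backtracking along matches): ZPWPHP.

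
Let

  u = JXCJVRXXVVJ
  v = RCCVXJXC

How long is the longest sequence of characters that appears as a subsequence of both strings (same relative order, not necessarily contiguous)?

Taking C at u[3]=v[3]; then V at u[5]=v[4]; then X at u[7]=v[5]; then X at u[8]=v[7] gives a common subsequence of length 4. dp[11][8] = 4 confirms this is the maximum.

4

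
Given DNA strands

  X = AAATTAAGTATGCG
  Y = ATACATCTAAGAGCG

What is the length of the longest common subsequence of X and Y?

One common subsequence of length 12: A (X #1, Y #1), then A (X #2, Y #3), then A (X #3, Y #5), then T (X #4, Y #6), then T (X #5, Y #8), then A (X #6, Y #9), then A (X #7, Y #10), then G (X #8, Y #11), then A (X #10, Y #12), then G (X #12, Y #13), then C (X #13, Y #14), then G (X #14, Y #15), and the DP table's final entry dp[14][15] is also 12, so no common subsequence is longer.

12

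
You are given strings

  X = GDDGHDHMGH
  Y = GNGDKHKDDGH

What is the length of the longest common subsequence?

6

Let dp[i][j] be the LCS length of the first i characters of X and the first j characters of Y. dp[i][j] = dp[i-1][j-1]+1 when the i-th and j-th characters match, else max(dp[i-1][j], dp[i][j-1]).
    ·  G  N  G  D  K  H  K  D  D  G  H
 ·  0  0  0  0  0  0  0  0  0  0  0  0
 G  0  1  1  1  1  1  1  1  1  1  1  1
 D  0  1  1  1  2  2  2  2  2  2  2  2
 D  0  1  1  1  2  2  2  2  3  3  3  3
 G  0  1  1  2  2  2  2  2  3  3  4  4
 H  0  1  1  2  2  2  3  3  3  3  4  5
 D  0  1  1  2  3  3  3  3  4  4  4  5
 H  0  1  1  2  3  3  4  4  4  4  4  5
 M  0  1  1  2  3  3  4  4  4  4  4  5
 G  0  1  1  2  3  3  4  4  4  4  5  5
 H  0  1  1  2  3  3  4  4  4  4  5  6
dp[10][11] = 6. One LCS (by backtracking along matches): GDDDGH.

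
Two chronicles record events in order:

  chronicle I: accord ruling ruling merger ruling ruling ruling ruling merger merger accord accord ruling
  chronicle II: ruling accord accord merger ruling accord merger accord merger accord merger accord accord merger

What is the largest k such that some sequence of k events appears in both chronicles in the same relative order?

One common subsequence of length 7: accord [1,3], ruling [2,5], merger [4,7], merger [9,9], merger [10,11], accord [11,12], accord [12,13]. Since dp[13][14] = 7, nothing longer is possible.

7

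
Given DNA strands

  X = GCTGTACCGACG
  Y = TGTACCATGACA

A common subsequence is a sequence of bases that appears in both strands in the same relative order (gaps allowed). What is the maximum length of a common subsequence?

9

Pick T at X[3]=Y[1] → G at X[4]=Y[2] → T at X[5]=Y[3] → A at X[6]=Y[4] → C at X[7]=Y[5] → C at X[8]=Y[6] → G at X[9]=Y[9] → A at X[10]=Y[10] → C at X[11]=Y[11]; all 9 bases appear in both, in order. Since dp[12][12] = 9, nothing longer is possible.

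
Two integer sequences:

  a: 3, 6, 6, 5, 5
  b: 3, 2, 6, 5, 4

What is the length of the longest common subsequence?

Let dp[i][j] be the LCS length of the first i values of a and the first j values of b. dp[i][j] = dp[i-1][j-1]+1 when the i-th and j-th values match, else max(dp[i-1][j], dp[i][j-1]).
    ·  3  2  6  5  4
 ·  0  0  0  0  0  0
 3  0  1  1  1  1  1
 6  0  1  1  2  2  2
 6  0  1  1  2  2  2
 5  0  1  1  2  3  3
 5  0  1  1  2  3  3
dp[5][5] = 3. One LCS (by backtracking along matches): 3, 6, 5.

3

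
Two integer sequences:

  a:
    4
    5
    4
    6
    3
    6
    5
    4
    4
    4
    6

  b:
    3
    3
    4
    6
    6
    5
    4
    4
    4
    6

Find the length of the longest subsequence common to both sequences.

8

Let dp[i][j] be the LCS length of the first i values of a and the first j values of b. dp[i][j] = dp[i-1][j-1]+1 when the i-th and j-th values match, else max(dp[i-1][j], dp[i][j-1]).
    ·  3  3  4  6  6  5  4  4  4  6
 ·  0  0  0  0  0  0  0  0  0  0  0
 4  0  0  0  1  1  1  1  1  1  1  1
 5  0  0  0  1  1  1  2  2  2  2  2
 4  0  0  0  1  1  1  2  3  3  3  3
 6  0  0  0  1  2  2  2  3  3  3  4
 3  0  1  1  1  2  2  2  3  3  3  4
 6  0  1  1  1  2  3  3  3  3  3  4
 5  0  1  1  1  2  3  4  4  4  4  4
 4  0  1  1  2  2  3  4  5  5  5  5
 4  0  1  1  2  2  3  4  5  6  6  6
 4  0  1  1  2  2  3  4  5  6  7  7
 6  0  1  1  2  3  3  4  5  6  7  8
dp[11][10] = 8. One LCS (by backtracking along matches): 4, 6, 6, 5, 4, 4, 4, 6.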